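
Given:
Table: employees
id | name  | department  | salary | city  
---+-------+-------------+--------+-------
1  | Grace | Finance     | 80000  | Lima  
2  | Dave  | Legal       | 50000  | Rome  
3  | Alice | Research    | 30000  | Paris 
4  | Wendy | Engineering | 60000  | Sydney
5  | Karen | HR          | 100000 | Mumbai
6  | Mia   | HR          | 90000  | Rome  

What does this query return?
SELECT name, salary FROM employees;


Projecting columns: name, salary

6 rows:
Grace, 80000
Dave, 50000
Alice, 30000
Wendy, 60000
Karen, 100000
Mia, 90000


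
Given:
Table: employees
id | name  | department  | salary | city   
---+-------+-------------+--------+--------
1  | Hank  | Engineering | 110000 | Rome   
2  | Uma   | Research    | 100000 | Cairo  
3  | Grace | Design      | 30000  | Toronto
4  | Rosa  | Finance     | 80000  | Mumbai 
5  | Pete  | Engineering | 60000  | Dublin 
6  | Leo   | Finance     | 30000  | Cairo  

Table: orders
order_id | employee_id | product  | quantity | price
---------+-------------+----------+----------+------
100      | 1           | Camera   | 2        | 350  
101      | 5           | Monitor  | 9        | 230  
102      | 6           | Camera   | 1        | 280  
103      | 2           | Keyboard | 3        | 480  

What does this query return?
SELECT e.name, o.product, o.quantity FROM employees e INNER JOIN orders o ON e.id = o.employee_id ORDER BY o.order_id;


Joining employees.id = orders.employee_id:
  employee Hank (id=1) -> order Camera
  employee Pete (id=5) -> order Monitor
  employee Leo (id=6) -> order Camera
  employee Uma (id=2) -> order Keyboard


4 rows:
Hank, Camera, 2
Pete, Monitor, 9
Leo, Camera, 1
Uma, Keyboard, 3


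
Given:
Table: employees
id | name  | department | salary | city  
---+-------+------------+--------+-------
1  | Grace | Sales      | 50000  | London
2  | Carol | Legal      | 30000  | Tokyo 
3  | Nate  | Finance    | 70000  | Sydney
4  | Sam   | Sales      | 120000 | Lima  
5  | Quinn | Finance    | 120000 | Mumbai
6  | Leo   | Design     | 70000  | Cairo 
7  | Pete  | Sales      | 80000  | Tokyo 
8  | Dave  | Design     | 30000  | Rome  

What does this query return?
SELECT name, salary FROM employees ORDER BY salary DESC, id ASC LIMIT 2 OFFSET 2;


Sort by salary DESC (id ASC tiebreak), then skip 2 and take 2
Rows 3 through 4

2 rows:
Pete, 80000
Nate, 70000


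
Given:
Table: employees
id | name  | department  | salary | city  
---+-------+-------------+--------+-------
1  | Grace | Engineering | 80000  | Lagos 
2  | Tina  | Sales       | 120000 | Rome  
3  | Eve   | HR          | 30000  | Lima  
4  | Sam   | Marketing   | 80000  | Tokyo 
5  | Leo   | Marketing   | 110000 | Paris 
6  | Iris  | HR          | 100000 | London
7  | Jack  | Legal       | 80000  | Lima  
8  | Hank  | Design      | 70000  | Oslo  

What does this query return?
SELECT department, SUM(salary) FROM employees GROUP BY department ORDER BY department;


Summing salary within each department:
  Design: 70000 = 70000
  Engineering: 80000 = 80000
  HR: 30000 + 100000 = 130000
  Legal: 80000 = 80000
  Marketing: 80000 + 110000 = 190000
  Sales: 120000 = 120000


6 groups:
Design, 70000
Engineering, 80000
HR, 130000
Legal, 80000
Marketing, 190000
Sales, 120000


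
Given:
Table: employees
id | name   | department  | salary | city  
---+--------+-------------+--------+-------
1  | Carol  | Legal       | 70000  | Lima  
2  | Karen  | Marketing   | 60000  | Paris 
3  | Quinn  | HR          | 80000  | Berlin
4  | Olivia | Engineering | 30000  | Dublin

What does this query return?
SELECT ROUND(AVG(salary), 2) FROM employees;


SUM(salary) = 240000
COUNT = 4
ROUND(AVG, 2) = ROUND(240000 / 4, 2) = 60000.0

60000.0


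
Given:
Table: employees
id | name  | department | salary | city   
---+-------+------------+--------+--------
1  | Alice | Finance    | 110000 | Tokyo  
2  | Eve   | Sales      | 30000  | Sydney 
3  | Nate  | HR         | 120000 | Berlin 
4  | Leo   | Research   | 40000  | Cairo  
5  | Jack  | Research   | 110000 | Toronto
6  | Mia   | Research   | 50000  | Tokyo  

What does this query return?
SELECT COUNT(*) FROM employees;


COUNT(*) counts all rows

6


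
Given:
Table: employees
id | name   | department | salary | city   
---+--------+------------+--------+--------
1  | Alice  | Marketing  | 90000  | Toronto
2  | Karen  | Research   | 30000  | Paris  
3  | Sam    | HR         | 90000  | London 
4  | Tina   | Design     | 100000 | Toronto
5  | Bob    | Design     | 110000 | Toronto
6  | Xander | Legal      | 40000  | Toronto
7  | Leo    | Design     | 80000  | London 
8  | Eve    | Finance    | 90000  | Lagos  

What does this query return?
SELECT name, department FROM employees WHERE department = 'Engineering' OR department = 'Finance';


Filtering: department = 'Engineering' OR 'Finance'
Matching: 1 rows

1 rows:
Eve, Finance


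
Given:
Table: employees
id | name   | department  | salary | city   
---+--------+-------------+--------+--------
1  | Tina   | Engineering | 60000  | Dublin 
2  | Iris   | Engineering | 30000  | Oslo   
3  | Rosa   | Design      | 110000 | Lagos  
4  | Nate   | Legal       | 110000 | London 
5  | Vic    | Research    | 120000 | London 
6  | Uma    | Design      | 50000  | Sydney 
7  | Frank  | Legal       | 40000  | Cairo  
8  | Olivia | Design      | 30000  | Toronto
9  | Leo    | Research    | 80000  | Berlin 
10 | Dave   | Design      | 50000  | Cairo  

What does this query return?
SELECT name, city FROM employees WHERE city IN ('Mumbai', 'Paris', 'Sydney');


Filtering: city IN ('Mumbai', 'Paris', 'Sydney')
Matching: 1 rows

1 rows:
Uma, Sydney


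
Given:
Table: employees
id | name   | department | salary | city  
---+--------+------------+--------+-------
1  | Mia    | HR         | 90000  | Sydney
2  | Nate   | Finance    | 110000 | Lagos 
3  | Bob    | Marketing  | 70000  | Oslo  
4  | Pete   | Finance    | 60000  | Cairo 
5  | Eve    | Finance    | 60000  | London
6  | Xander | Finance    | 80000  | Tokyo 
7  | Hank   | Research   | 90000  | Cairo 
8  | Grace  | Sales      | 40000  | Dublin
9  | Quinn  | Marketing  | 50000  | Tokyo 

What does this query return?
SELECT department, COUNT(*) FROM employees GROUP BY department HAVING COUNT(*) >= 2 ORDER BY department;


Groups with count >= 2:
  Finance: 4 -> PASS
  Marketing: 2 -> PASS
  HR: 1 -> filtered out
  Research: 1 -> filtered out
  Sales: 1 -> filtered out


2 groups:
Finance, 4
Marketing, 2


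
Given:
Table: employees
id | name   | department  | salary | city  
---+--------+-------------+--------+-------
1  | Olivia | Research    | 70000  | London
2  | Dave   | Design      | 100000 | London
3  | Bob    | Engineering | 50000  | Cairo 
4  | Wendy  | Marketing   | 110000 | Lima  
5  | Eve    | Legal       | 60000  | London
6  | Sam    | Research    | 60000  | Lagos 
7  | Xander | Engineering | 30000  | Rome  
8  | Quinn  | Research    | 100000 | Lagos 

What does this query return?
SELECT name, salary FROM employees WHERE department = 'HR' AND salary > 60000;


Filtering: department = 'HR' AND salary > 60000
Matching: 0 rows

Empty result set (0 rows)


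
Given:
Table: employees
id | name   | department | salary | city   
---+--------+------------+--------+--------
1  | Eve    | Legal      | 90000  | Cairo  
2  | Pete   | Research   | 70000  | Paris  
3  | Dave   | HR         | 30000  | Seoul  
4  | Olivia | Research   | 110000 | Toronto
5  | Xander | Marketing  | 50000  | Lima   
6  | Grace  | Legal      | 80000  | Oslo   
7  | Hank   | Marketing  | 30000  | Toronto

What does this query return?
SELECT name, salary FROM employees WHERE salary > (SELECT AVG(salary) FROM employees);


Subquery: AVG(salary) = 65714.29
Filtering: salary > 65714.29
  Eve (90000) -> MATCH
  Pete (70000) -> MATCH
  Olivia (110000) -> MATCH
  Grace (80000) -> MATCH


4 rows:
Eve, 90000
Pete, 70000
Olivia, 110000
Grace, 80000


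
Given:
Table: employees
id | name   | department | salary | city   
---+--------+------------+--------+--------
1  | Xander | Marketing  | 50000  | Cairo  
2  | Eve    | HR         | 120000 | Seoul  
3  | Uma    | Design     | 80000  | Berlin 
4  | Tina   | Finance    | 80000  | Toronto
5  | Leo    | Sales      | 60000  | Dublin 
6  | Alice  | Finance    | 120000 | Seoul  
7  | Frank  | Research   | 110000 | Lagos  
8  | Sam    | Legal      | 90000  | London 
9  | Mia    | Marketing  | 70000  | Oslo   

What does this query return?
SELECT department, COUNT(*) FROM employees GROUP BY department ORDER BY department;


Assigning each row to its department group:
  Xander -> Marketing
  Eve -> HR
  Uma -> Design
  Tina -> Finance
  Leo -> Sales
  Alice -> Finance
  Frank -> Research
  Sam -> Legal
  Mia -> Marketing


7 groups:
Design, 1
Finance, 2
HR, 1
Legal, 1
Marketing, 2
Research, 1
Sales, 1


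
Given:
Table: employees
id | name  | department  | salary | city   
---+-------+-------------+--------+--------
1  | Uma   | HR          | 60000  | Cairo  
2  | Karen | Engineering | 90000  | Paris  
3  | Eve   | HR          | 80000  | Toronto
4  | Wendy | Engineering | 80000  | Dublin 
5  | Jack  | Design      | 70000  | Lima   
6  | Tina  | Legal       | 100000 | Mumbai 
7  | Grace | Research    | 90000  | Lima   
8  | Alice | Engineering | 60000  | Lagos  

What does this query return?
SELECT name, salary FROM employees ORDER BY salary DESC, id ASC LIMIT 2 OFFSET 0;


Sort by salary DESC (id ASC tiebreak), then skip 0 and take 2
Rows 1 through 2

2 rows:
Tina, 100000
Karen, 90000


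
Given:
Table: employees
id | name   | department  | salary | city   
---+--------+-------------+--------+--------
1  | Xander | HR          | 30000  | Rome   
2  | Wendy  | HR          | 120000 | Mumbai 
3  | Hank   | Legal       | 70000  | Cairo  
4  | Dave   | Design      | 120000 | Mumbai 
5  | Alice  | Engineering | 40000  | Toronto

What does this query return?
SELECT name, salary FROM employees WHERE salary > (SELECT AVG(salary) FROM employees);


Subquery: AVG(salary) = 76000.0
Filtering: salary > 76000.0
  Wendy (120000) -> MATCH
  Dave (120000) -> MATCH


2 rows:
Wendy, 120000
Dave, 120000


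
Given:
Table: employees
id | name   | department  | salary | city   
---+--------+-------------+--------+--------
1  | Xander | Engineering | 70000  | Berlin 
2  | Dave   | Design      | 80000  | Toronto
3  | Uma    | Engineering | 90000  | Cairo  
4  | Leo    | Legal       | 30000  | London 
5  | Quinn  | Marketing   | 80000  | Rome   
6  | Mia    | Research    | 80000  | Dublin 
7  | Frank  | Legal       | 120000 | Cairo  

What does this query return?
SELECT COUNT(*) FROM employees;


COUNT(*) counts all rows

7


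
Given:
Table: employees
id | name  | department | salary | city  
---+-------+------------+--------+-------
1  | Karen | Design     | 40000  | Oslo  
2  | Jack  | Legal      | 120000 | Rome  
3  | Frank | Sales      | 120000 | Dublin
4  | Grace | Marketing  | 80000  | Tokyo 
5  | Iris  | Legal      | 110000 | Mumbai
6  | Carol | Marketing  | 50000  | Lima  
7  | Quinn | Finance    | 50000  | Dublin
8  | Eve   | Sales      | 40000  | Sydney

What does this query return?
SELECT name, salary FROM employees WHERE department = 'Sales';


Filtering: department = 'Sales'
Matching rows: 2

2 rows:
Frank, 120000
Eve, 40000


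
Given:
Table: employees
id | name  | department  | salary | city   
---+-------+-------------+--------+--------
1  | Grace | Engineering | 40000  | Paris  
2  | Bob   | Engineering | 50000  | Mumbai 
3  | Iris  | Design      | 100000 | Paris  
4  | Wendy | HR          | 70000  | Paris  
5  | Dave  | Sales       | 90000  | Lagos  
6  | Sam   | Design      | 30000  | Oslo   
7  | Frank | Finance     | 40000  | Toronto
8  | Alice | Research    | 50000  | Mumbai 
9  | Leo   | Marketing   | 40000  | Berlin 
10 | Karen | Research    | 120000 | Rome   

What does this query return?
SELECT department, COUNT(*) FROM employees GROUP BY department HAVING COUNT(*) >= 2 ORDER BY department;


Groups with count >= 2:
  Design: 2 -> PASS
  Engineering: 2 -> PASS
  Research: 2 -> PASS
  Finance: 1 -> filtered out
  HR: 1 -> filtered out
  Marketing: 1 -> filtered out
  Sales: 1 -> filtered out


3 groups:
Design, 2
Engineering, 2
Research, 2


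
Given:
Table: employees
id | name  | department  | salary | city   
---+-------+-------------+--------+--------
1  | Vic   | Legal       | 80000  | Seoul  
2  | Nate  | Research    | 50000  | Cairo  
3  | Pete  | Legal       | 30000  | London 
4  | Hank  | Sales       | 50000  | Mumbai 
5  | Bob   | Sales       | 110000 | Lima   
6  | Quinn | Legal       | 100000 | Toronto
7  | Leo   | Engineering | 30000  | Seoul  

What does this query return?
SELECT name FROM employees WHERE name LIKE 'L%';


LIKE 'L%' matches names starting with 'L'
Matching: 1

1 rows:
Leo


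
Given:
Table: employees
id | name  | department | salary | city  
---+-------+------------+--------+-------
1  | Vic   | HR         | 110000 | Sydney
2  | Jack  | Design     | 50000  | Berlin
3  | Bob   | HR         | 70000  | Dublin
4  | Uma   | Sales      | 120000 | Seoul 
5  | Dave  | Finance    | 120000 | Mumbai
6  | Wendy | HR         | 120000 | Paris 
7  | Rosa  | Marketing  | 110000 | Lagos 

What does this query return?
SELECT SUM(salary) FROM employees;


SUM(salary) = 110000 + 50000 + 70000 + 120000 + 120000 + 120000 + 110000 = 700000

700000


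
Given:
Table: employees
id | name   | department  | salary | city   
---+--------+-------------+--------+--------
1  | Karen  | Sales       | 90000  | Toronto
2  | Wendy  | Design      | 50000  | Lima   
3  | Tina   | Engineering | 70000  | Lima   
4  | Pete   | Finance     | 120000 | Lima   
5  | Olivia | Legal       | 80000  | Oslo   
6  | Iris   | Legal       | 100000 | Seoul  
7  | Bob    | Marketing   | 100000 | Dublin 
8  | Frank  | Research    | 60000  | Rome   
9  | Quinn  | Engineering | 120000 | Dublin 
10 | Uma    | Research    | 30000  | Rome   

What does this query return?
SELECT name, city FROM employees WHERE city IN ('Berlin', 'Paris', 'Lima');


Filtering: city IN ('Berlin', 'Paris', 'Lima')
Matching: 3 rows

3 rows:
Wendy, Lima
Tina, Lima
Pete, Lima


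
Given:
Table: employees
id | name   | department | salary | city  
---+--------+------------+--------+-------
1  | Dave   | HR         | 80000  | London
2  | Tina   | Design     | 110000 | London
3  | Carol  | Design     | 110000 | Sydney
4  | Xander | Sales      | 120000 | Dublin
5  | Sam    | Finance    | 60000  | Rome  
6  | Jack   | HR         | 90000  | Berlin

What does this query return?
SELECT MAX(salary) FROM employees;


Salaries: 80000, 110000, 110000, 120000, 60000, 90000
MAX = 120000

120000


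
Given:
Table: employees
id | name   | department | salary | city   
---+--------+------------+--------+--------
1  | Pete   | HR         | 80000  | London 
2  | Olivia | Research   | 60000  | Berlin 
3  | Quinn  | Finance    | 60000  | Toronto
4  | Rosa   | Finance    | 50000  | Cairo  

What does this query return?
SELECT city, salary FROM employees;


Projecting columns: city, salary

4 rows:
London, 80000
Berlin, 60000
Toronto, 60000
Cairo, 50000


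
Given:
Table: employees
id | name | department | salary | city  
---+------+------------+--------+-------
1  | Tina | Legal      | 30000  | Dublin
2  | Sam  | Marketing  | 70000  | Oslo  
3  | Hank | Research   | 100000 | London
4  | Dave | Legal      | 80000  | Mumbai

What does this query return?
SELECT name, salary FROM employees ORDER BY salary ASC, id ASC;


Sorting by salary ASC, then id ASC for ties

4 rows:
Tina, 30000
Sam, 70000
Dave, 80000
Hank, 100000


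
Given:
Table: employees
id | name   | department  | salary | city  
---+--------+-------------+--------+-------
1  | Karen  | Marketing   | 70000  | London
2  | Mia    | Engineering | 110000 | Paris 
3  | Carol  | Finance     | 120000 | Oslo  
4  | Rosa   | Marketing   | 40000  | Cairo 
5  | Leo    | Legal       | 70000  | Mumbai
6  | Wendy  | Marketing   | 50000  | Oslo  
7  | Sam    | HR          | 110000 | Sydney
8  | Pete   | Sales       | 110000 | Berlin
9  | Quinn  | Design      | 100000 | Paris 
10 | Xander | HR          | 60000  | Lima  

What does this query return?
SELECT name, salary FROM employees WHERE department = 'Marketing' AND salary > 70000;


Filtering: department = 'Marketing' AND salary > 70000
Matching: 0 rows

Empty result set (0 rows)


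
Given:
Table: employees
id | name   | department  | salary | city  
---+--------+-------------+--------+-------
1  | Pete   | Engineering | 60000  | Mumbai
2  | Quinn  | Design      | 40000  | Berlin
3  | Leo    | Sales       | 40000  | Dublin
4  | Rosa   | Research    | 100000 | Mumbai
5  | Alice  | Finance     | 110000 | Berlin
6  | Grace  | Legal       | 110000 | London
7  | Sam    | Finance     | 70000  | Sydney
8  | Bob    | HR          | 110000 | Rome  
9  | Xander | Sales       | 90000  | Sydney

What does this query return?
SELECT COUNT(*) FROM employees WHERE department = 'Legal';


Counting rows where department = 'Legal'
  Grace -> MATCH


1


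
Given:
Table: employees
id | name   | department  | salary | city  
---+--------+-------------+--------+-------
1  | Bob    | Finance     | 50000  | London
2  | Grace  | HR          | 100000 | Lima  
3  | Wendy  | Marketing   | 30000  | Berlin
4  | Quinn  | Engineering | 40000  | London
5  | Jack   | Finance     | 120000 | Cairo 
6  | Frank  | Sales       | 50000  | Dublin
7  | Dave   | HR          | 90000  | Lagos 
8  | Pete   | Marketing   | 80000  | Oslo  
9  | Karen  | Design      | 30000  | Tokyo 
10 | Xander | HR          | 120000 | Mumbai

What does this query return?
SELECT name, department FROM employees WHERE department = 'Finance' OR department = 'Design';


Filtering: department = 'Finance' OR 'Design'
Matching: 3 rows

3 rows:
Bob, Finance
Jack, Finance
Karen, Design


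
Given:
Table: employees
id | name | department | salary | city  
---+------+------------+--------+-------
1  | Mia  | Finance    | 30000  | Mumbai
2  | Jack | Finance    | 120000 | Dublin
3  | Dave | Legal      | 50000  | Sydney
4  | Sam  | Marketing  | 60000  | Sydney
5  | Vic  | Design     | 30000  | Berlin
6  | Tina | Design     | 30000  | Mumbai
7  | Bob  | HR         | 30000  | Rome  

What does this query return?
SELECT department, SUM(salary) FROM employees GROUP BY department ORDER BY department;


Summing salary within each department:
  Design: 30000 + 30000 = 60000
  Finance: 30000 + 120000 = 150000
  HR: 30000 = 30000
  Legal: 50000 = 50000
  Marketing: 60000 = 60000


5 groups:
Design, 60000
Finance, 150000
HR, 30000
Legal, 50000
Marketing, 60000


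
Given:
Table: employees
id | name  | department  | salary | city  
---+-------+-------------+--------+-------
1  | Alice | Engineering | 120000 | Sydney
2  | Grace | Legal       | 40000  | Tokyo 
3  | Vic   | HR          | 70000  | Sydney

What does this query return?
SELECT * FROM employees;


SELECT * returns all 3 rows with all columns

3 rows:
1, Alice, Engineering, 120000, Sydney
2, Grace, Legal, 40000, Tokyo
3, Vic, HR, 70000, Sydney


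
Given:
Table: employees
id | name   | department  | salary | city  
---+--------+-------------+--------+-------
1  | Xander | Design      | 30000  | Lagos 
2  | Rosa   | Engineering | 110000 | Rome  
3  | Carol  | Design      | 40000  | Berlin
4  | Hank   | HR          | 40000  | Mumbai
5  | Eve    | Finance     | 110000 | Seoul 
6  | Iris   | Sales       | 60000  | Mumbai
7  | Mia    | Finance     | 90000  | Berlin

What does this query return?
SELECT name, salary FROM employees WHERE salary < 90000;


Filtering: salary < 90000
Matching: 4 rows

4 rows:
Xander, 30000
Carol, 40000
Hank, 40000
Iris, 60000


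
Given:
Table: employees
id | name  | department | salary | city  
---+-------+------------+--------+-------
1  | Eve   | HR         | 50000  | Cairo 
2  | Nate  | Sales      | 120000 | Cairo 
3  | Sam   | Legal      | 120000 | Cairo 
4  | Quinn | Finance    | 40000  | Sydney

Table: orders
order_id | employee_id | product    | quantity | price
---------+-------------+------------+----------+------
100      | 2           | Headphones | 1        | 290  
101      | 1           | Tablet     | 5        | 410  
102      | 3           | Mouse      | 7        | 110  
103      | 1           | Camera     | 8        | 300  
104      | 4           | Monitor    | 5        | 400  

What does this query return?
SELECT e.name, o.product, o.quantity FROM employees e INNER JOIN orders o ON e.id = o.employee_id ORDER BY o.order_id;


Joining employees.id = orders.employee_id:
  employee Nate (id=2) -> order Headphones
  employee Eve (id=1) -> order Tablet
  employee Sam (id=3) -> order Mouse
  employee Eve (id=1) -> order Camera
  employee Quinn (id=4) -> order Monitor


5 rows:
Nate, Headphones, 1
Eve, Tablet, 5
Sam, Mouse, 7
Eve, Camera, 8
Quinn, Monitor, 5


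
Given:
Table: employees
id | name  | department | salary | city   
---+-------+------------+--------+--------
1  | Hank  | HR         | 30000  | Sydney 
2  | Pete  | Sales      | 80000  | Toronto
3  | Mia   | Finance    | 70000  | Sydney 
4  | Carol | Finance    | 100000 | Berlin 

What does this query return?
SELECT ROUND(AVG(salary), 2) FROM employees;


SUM(salary) = 280000
COUNT = 4
ROUND(AVG, 2) = ROUND(280000 / 4, 2) = 70000.0

70000.0


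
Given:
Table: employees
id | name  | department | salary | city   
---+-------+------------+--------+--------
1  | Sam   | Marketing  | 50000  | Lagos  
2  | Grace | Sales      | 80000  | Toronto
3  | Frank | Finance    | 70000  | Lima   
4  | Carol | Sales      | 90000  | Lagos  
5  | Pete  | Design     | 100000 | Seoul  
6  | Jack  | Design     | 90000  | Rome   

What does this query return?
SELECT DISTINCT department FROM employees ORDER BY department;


All 'department' values (row order): Marketing, Sales, Finance, Sales, Design, Design
Removing duplicates leaves 4 unique value(s).

4 values:
Design
Finance
Marketing
Sales


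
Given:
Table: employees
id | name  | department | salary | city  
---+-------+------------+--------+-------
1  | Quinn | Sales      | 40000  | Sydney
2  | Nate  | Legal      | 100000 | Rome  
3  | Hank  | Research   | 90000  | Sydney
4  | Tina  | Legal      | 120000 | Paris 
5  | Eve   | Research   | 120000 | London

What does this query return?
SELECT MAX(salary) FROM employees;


Salaries: 40000, 100000, 90000, 120000, 120000
MAX = 120000

120000


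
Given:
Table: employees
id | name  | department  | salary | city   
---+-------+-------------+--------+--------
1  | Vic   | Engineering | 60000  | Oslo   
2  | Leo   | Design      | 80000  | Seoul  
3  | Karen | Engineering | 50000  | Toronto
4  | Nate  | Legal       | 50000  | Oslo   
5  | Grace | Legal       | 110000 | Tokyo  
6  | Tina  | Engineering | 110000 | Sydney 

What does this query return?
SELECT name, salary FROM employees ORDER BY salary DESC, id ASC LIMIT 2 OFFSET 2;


Sort by salary DESC (id ASC tiebreak), then skip 2 and take 2
Rows 3 through 4

2 rows:
Leo, 80000
Vic, 60000


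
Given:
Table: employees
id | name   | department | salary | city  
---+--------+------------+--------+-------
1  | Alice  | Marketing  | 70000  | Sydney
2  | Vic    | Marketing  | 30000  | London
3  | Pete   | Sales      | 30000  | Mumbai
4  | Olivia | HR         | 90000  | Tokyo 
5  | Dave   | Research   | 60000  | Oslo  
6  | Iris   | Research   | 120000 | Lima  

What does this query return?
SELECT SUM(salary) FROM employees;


SUM(salary) = 70000 + 30000 + 30000 + 90000 + 60000 + 120000 = 400000

400000


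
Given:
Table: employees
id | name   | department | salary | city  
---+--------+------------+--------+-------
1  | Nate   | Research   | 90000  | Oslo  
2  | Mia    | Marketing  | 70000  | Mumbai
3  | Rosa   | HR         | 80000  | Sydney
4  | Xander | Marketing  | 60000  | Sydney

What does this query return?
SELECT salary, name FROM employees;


Projecting columns: salary, name

4 rows:
90000, Nate
70000, Mia
80000, Rosa
60000, Xander


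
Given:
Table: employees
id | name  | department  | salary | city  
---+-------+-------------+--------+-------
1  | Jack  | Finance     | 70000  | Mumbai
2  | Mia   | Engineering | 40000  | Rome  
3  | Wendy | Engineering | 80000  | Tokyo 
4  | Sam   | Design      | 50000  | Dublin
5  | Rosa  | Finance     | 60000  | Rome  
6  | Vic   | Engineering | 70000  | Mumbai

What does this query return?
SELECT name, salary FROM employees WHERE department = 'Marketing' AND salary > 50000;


Filtering: department = 'Marketing' AND salary > 50000
Matching: 0 rows

Empty result set (0 rows)


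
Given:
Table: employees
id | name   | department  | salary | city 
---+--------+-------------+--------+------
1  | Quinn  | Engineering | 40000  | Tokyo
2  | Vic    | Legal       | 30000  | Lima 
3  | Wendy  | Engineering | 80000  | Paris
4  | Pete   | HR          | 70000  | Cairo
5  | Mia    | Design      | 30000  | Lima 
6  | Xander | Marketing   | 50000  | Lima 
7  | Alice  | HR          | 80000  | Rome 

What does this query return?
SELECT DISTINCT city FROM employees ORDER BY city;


All 'city' values (row order): Tokyo, Lima, Paris, Cairo, Lima, Lima, Rome
Removing duplicates leaves 5 unique value(s).

5 values:
Cairo
Lima
Paris
Rome
Tokyo


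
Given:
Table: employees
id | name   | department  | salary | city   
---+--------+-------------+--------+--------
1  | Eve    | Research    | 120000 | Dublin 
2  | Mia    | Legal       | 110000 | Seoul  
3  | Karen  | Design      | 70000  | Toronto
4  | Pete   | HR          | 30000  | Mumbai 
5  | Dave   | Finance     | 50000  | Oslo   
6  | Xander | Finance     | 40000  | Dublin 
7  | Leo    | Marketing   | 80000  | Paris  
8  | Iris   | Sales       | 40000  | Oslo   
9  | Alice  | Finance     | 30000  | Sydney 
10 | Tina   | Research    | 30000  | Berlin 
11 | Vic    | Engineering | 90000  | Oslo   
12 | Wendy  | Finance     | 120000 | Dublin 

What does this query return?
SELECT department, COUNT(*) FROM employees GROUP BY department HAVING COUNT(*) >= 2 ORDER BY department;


Groups with count >= 2:
  Finance: 4 -> PASS
  Research: 2 -> PASS
  Design: 1 -> filtered out
  Engineering: 1 -> filtered out
  HR: 1 -> filtered out
  Legal: 1 -> filtered out
  Marketing: 1 -> filtered out
  Sales: 1 -> filtered out


2 groups:
Finance, 4
Research, 2


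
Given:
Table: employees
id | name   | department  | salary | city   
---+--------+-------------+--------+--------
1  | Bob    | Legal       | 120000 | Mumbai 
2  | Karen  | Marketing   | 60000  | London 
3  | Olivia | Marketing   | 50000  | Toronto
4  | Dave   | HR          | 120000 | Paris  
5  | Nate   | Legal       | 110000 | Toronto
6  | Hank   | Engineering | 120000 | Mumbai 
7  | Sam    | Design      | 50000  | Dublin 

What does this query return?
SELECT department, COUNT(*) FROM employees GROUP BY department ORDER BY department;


Assigning each row to its department group:
  Bob -> Legal
  Karen -> Marketing
  Olivia -> Marketing
  Dave -> HR
  Nate -> Legal
  Hank -> Engineering
  Sam -> Design


5 groups:
Design, 1
Engineering, 1
HR, 1
Legal, 2
Marketing, 2


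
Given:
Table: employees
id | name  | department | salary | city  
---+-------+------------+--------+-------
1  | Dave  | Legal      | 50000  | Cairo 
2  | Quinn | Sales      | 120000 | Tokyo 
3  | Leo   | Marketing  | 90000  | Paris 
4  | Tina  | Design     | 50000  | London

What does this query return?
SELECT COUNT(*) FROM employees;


COUNT(*) counts all rows

4


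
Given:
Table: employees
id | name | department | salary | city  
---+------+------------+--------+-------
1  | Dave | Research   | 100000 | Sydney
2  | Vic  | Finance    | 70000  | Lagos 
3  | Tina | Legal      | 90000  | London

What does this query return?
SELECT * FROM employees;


SELECT * returns all 3 rows with all columns

3 rows:
1, Dave, Research, 100000, Sydney
2, Vic, Finance, 70000, Lagos
3, Tina, Legal, 90000, London


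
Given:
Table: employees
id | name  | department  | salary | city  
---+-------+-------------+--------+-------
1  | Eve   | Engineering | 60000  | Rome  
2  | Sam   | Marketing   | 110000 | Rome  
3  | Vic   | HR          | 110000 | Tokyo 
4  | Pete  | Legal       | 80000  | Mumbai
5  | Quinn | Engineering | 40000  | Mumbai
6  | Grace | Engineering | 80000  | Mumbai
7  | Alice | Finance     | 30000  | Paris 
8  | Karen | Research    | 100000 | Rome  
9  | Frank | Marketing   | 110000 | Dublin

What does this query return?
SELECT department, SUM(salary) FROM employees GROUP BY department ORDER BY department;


Summing salary within each department:
  Engineering: 60000 + 40000 + 80000 = 180000
  Finance: 30000 = 30000
  HR: 110000 = 110000
  Legal: 80000 = 80000
  Marketing: 110000 + 110000 = 220000
  Research: 100000 = 100000


6 groups:
Engineering, 180000
Finance, 30000
HR, 110000
Legal, 80000
Marketing, 220000
Research, 100000


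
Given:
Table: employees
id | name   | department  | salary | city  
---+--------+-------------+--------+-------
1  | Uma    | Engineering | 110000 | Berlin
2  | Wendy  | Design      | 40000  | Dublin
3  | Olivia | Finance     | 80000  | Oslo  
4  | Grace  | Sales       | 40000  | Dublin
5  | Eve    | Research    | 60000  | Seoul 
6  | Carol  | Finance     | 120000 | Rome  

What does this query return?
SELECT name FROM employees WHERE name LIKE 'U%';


LIKE 'U%' matches names starting with 'U'
Matching: 1

1 rows:
Uma


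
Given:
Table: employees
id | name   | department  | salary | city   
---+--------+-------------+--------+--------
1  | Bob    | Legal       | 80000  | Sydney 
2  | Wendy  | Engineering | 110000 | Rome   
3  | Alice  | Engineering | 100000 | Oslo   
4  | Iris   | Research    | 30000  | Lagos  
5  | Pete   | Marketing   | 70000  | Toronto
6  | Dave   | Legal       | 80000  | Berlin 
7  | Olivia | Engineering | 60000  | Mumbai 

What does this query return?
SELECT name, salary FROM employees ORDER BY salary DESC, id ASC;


Sorting by salary DESC, then id ASC for ties

7 rows:
Wendy, 110000
Alice, 100000
Bob, 80000
Dave, 80000
Pete, 70000
Olivia, 60000
Iris, 30000


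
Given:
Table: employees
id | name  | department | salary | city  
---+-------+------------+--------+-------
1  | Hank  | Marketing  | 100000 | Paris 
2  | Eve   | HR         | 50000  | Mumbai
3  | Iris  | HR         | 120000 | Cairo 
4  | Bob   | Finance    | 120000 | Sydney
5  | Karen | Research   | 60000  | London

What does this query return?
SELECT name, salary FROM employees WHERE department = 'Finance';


Filtering: department = 'Finance'
Matching rows: 1

1 rows:
Bob, 120000


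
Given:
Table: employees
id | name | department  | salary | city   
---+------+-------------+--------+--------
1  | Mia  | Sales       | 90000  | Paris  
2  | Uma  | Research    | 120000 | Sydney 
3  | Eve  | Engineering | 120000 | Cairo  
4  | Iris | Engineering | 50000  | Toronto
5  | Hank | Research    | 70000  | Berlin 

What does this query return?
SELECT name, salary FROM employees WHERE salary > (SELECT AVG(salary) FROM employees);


Subquery: AVG(salary) = 90000.0
Filtering: salary > 90000.0
  Uma (120000) -> MATCH
  Eve (120000) -> MATCH


2 rows:
Uma, 120000
Eve, 120000


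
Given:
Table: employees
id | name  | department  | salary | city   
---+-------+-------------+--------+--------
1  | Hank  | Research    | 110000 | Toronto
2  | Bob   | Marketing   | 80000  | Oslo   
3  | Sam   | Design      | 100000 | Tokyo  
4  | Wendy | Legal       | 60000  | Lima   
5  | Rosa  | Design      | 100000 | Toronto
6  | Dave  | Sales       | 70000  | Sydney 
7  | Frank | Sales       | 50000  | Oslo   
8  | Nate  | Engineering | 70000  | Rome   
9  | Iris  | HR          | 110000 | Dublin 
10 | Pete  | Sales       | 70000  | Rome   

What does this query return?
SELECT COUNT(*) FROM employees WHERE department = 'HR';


Counting rows where department = 'HR'
  Iris -> MATCH


1


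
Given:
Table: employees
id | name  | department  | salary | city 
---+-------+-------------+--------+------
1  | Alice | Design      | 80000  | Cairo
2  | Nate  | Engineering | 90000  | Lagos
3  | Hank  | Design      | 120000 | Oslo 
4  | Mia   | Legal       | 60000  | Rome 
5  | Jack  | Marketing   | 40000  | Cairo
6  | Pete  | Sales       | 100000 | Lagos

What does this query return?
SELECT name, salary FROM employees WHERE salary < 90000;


Filtering: salary < 90000
Matching: 3 rows

3 rows:
Alice, 80000
Mia, 60000
Jack, 40000


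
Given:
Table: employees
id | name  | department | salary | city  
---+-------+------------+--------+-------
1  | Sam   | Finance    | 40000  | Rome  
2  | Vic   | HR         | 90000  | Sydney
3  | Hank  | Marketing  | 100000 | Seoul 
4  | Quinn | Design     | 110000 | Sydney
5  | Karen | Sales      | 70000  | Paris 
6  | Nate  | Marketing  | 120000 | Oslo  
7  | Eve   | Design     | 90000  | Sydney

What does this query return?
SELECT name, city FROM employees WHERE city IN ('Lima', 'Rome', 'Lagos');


Filtering: city IN ('Lima', 'Rome', 'Lagos')
Matching: 1 rows

1 rows:
Sam, Rome


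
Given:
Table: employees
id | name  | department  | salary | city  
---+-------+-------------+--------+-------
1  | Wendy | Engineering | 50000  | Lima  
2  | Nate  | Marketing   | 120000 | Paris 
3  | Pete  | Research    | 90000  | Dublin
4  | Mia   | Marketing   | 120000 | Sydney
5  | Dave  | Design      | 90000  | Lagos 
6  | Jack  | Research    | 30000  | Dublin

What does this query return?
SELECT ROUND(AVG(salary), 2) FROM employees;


SUM(salary) = 500000
COUNT = 6
ROUND(AVG, 2) = ROUND(500000 / 6, 2) = 83333.33

83333.33


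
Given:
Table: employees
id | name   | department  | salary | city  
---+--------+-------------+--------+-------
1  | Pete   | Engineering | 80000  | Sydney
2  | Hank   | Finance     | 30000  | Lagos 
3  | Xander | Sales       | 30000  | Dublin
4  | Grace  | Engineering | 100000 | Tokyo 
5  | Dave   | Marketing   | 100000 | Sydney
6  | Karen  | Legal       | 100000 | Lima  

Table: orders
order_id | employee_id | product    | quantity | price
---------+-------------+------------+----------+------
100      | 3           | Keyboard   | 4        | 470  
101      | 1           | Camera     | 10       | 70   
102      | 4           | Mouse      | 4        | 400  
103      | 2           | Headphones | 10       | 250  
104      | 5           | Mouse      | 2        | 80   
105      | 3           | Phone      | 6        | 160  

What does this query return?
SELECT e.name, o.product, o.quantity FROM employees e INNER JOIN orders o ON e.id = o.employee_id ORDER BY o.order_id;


Joining employees.id = orders.employee_id:
  employee Xander (id=3) -> order Keyboard
  employee Pete (id=1) -> order Camera
  employee Grace (id=4) -> order Mouse
  employee Hank (id=2) -> order Headphones
  employee Dave (id=5) -> order Mouse
  employee Xander (id=3) -> order Phone


6 rows:
Xander, Keyboard, 4
Pete, Camera, 10
Grace, Mouse, 4
Hank, Headphones, 10
Dave, Mouse, 2
Xander, Phone, 6


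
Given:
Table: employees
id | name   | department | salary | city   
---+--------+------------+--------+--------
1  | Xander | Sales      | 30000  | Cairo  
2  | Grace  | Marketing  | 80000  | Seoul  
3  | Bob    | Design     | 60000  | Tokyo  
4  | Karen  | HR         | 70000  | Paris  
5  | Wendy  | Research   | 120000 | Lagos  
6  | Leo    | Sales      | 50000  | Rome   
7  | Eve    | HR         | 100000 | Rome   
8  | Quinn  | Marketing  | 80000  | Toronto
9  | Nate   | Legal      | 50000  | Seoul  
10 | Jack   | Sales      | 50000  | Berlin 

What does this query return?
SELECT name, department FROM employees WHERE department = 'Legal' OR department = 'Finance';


Filtering: department = 'Legal' OR 'Finance'
Matching: 1 rows

1 rows:
Nate, Legal


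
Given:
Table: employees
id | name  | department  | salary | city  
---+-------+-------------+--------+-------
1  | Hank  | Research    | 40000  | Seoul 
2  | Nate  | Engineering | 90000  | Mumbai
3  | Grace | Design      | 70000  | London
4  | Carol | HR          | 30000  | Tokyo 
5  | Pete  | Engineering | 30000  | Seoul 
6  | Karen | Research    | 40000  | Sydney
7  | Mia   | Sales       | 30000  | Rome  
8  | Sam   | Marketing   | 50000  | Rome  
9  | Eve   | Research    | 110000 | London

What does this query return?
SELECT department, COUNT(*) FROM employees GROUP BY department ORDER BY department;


Assigning each row to its department group:
  Hank -> Research
  Nate -> Engineering
  Grace -> Design
  Carol -> HR
  Pete -> Engineering
  Karen -> Research
  Mia -> Sales
  Sam -> Marketing
  Eve -> Research


6 groups:
Design, 1
Engineering, 2
HR, 1
Marketing, 1
Research, 3
Sales, 1


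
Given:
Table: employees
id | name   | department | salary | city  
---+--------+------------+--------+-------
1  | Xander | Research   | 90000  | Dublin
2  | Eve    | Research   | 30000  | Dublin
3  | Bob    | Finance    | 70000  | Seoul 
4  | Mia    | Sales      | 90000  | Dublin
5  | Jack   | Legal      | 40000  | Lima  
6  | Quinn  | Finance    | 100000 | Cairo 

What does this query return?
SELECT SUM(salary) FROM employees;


SUM(salary) = 90000 + 30000 + 70000 + 90000 + 40000 + 100000 = 420000

420000


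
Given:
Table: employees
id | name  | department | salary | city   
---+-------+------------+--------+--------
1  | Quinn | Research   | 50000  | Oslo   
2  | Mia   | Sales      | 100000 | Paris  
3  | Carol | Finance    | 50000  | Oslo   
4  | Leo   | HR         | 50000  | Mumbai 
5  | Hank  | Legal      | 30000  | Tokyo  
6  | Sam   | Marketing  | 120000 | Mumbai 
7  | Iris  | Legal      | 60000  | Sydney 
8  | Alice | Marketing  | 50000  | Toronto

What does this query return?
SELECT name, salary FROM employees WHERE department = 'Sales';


Filtering: department = 'Sales'
Matching rows: 1

1 rows:
Mia, 100000


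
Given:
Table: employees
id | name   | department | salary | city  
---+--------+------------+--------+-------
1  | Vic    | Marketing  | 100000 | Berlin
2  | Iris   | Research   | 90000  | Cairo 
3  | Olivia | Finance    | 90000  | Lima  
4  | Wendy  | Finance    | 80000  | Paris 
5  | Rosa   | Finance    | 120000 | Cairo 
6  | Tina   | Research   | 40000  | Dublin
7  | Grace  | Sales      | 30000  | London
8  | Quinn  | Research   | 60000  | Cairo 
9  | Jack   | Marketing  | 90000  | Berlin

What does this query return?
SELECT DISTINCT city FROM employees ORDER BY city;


All 'city' values (row order): Berlin, Cairo, Lima, Paris, Cairo, Dublin, London, Cairo, Berlin
Removing duplicates leaves 6 unique value(s).

6 values:
Berlin
Cairo
Dublin
Lima
London
Paris


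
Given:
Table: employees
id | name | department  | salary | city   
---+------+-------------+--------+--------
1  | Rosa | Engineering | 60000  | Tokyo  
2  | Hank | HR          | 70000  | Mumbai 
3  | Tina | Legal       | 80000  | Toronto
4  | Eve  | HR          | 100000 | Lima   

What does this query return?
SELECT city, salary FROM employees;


Projecting columns: city, salary

4 rows:
Tokyo, 60000
Mumbai, 70000
Toronto, 80000
Lima, 100000


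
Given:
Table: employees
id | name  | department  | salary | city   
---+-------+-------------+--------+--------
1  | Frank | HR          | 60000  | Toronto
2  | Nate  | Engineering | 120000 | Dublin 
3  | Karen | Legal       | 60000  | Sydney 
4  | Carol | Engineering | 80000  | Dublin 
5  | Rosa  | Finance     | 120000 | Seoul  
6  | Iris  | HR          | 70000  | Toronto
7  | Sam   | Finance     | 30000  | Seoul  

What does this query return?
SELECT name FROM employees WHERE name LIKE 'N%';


LIKE 'N%' matches names starting with 'N'
Matching: 1

1 rows:
Nate


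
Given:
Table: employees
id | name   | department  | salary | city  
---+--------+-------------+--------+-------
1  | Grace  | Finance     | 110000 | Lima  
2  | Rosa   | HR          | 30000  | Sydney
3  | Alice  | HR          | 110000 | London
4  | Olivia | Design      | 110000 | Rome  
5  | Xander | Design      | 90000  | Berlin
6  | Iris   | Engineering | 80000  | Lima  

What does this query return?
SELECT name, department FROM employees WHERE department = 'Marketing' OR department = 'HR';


Filtering: department = 'Marketing' OR 'HR'
Matching: 2 rows

2 rows:
Rosa, HR
Alice, HR


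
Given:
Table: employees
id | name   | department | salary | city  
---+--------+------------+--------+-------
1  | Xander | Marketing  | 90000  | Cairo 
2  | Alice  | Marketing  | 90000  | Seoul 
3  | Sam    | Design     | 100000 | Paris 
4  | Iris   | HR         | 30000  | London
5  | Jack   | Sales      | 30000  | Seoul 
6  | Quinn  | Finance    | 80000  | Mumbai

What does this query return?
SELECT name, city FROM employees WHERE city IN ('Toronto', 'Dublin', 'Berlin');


Filtering: city IN ('Toronto', 'Dublin', 'Berlin')
Matching: 0 rows

Empty result set (0 rows)
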